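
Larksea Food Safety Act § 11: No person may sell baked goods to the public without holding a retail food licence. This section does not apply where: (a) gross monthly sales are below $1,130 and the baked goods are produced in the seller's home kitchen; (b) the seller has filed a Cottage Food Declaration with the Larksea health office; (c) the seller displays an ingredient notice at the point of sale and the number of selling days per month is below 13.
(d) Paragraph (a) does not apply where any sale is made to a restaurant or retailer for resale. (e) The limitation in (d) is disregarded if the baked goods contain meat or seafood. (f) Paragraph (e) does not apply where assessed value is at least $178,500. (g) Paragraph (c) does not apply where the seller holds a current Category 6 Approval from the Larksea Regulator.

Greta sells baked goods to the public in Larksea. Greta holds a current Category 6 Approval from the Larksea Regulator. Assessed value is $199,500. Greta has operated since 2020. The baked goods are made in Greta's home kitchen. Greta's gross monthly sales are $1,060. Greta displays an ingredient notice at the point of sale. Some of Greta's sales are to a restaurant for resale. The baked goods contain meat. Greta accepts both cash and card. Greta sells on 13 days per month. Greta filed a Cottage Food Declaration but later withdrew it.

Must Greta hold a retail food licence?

Exception (a)'s conditions are all satisfied: gross monthly sales are $1,060, below the $1,130 limit; the baked goods are home-kitchen produced. Turning to paragraphs (d)–(f): (d) applies — some sales are to a restaurant for resale. (e) is engaged (the baked goods contain meat), but yields to (f): (f) operates — assessed value is $199,500, meeting the $178,500 threshold. Exception (a) does not apply.
Exception (b) does not apply: the Cottage Food Declaration was withdrawn.
Exception (c) fails — the number of selling days per month is 13, not below 13.
No exception is made out. Greta falls within the general rule.

Yes — Greta must hold a retail food licence.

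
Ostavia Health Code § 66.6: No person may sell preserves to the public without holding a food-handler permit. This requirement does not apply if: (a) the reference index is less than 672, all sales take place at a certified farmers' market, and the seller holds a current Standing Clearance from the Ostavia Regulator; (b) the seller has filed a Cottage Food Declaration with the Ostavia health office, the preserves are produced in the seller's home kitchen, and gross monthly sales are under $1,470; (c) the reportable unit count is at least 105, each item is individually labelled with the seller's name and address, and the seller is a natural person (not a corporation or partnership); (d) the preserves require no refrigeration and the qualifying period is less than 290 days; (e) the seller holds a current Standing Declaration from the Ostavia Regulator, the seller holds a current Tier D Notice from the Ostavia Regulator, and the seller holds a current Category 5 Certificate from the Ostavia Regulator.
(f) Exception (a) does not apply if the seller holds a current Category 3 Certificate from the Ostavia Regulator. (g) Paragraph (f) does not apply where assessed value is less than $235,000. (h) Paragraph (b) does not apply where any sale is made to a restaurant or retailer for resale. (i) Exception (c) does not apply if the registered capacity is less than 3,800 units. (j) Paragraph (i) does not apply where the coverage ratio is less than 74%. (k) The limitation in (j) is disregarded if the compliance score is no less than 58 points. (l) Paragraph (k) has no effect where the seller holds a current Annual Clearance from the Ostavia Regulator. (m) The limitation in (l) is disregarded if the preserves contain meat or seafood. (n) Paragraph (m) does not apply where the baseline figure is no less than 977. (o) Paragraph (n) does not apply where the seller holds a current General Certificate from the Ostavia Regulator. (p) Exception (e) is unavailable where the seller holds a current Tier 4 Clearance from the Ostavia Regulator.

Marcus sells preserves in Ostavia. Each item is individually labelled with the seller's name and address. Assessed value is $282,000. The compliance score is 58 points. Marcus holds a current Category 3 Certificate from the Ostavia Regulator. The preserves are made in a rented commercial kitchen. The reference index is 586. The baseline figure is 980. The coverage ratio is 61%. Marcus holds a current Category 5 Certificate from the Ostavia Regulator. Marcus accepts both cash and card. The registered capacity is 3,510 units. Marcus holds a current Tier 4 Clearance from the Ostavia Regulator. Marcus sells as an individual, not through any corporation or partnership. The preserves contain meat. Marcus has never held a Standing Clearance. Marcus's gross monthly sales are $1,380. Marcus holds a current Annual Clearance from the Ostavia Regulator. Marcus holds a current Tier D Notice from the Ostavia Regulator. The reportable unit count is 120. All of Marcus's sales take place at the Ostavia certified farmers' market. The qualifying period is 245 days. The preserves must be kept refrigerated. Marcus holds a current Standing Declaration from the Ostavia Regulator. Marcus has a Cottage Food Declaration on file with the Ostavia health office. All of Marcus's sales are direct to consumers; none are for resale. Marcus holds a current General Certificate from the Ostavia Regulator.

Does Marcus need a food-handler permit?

Exception (a) requires that the seller holds a current Standing Clearance from the Ostavia Regulator; but the Standing Clearance is not current, so (a) is unavailable.
Exception (b) fails — the preserves are made in a commercial kitchen, not a home kitchen.
Exception (c) is satisfied on its face — the reportable unit count is 120, meeting the 105 threshold; items are individually labelled; the seller is a natural person. Turning to paragraphs (i)–(o): (i) operates against (c): the registered capacity is 3,510 units, less than the 3,800 units limit. (j) is triggered (the coverage ratio is 61%, less than the 74% limit), but is overridden by (k): (k) operates against (j): the compliance score is 58 points, meeting the 58 points threshold. (l) would limit (k) — a current Annual Clearance is held — but (m) sets (l) aside: (m) is triggered — the preserves contain meat. (n) operates (the baseline figure is 980, meeting the 977 threshold), but is itself disapplied by (o): (o) operates against (n): a current General Certificate is held. So (c) is unavailable.
Exception (d) requires that the preserves require no refrigeration; but the preserves require refrigeration, so (d) is unavailable.
Exception (e) is satisfied on its face — a current Standing Declaration is held; a current Tier D Notice is held; a current Category 5 Certificate is held. Turning to paragraph (p): (p) operates against (e): a current Tier 4 Clearance is held. So (e) is unavailable.
None of the exceptions is available; § 66.6 applies in full.

Yes — Marcus must hold a food-handler permit.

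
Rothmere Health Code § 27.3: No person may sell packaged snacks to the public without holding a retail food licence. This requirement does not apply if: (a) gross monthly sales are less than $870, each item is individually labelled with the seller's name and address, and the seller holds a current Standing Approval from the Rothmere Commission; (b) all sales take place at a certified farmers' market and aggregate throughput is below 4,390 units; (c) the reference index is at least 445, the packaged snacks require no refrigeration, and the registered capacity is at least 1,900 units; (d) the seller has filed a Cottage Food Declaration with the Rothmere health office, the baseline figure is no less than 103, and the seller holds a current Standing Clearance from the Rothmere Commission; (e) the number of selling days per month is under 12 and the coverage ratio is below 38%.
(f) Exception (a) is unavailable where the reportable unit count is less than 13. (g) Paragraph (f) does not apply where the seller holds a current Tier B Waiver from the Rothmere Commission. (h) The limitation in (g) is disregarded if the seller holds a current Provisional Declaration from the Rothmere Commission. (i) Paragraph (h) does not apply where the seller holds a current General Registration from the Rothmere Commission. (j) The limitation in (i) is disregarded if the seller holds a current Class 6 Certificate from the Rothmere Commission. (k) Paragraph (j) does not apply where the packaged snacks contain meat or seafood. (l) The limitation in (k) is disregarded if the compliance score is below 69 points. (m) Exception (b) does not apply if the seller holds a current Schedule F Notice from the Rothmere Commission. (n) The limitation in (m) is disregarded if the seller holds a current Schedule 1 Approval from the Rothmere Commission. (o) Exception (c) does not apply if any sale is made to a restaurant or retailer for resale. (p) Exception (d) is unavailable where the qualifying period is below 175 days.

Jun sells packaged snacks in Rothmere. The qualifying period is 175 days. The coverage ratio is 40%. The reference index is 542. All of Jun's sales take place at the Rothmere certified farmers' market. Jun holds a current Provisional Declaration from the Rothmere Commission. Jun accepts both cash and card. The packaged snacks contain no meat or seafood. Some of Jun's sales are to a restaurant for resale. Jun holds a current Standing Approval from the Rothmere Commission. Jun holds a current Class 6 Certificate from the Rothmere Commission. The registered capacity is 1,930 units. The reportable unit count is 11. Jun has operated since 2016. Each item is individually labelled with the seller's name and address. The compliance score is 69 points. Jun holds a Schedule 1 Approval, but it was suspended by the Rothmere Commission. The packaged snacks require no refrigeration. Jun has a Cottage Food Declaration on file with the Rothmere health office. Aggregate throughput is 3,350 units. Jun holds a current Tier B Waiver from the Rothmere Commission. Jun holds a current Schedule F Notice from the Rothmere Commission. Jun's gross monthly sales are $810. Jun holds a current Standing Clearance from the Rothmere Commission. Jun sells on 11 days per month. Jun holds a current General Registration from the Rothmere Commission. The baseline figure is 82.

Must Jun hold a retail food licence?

Yes — Jun must hold a retail food licence.

Exception (a) is satisfied on its face — gross monthly sales are $810, less than the $870 limit; items are individually labelled; a current Standing Approval is held. But applying paragraphs (f)–(l): (f) applies — the reportable unit count is 11, less than the 13 limit. (g) operates (a current Tier B Waiver is held), but is set aside by (h): (h) applies — a current Provisional Declaration is held. (i) would limit (h) — a current General Registration is held — but (j) sets (i) aside: (j) is triggered — a current Class 6 Certificate is held. (k) is not triggered (the packaged snacks contain no meat or seafood), so (j) stands. (a) is therefore removed.
Exception (b) is satisfied on its face — all sales are at a certified farmers' market; aggregate throughput is 3,350 units, below the 4,390 units limit. However, paragraphs (m)–(n) must be considered: (m) applies — a current Schedule F Notice is held. (n), which would lift (m), is inapplicable — there is no Schedule 1 Approval in force. So (b) is unavailable.
Exception (c) is satisfied on its face — the reference index is 542, meeting the 445 threshold; the packaged snacks are shelf-stable; the registered capacity is 1,930 units, meeting the 1,900 units threshold. Turning to paragraph (o): (o) is triggered — some sales are to a restaurant for resale. Exception (c) does not apply.
Exception (d) requires that the baseline figure is no less than 103; but the baseline figure is 82, short of 103, so (d) is unavailable.
Exception (e) fails — the coverage ratio is 40%, not below 38%.
Every exception is unavailable, so the rule governs.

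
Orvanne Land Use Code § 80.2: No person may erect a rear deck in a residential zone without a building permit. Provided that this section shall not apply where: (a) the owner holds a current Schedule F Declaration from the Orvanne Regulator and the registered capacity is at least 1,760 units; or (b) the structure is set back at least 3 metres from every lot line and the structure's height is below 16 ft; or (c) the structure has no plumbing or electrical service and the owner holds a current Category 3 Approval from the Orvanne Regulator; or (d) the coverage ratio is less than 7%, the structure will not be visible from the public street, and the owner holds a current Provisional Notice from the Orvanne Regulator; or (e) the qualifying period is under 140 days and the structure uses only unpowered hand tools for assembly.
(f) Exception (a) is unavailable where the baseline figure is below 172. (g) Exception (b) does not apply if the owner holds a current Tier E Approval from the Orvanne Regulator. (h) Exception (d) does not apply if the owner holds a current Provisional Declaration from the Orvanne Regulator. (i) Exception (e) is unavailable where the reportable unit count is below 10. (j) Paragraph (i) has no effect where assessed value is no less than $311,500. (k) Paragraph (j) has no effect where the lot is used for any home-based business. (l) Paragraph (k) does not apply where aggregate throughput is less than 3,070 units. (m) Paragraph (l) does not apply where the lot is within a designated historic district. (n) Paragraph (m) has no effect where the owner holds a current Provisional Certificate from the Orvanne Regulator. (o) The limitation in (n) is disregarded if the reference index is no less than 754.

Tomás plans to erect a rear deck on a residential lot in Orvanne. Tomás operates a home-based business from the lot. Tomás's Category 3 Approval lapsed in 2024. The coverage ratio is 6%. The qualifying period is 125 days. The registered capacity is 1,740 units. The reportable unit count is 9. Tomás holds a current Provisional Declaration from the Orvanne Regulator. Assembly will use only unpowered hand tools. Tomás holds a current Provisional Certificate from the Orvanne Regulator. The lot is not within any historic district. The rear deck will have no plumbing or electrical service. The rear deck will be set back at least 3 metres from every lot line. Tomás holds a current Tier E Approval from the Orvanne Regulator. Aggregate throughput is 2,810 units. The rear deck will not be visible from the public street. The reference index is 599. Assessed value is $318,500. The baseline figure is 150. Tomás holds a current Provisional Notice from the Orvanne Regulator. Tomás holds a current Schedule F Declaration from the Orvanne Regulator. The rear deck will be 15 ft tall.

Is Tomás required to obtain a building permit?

Exception (a) does not apply: the registered capacity is 1,740 units, short of 1,760 units.
Exception (b): the setback is at least 3 m on every side; the structure's height is 15 ft, below the 16 ft limit — every condition holds. However, paragraph (g) must be considered: (g) operates against (b): a current Tier E Approval is held. (b) is therefore removed.
Exception (c) fails — there is no Category 3 Approval in force.
Exception (d)'s conditions are all satisfied: the coverage ratio is 6%, less than the 7% limit; the structure will not be visible from the street; a current Provisional Notice is held. But applying paragraph (h): (h) operates against (d): a current Provisional Declaration is held. (d) is therefore removed.
Exception (e): the qualifying period is 125 days, under the 140 days limit; assembly uses only hand tools — every condition holds. Applying paragraphs (i)–(o): (i) would limit (e) — the reportable unit count is 9, below the 10 limit — but (j) sets (i) aside: (j) applies — assessed value is $318,500, meeting the $311,500 threshold. (k) is engaged (a home-based business operates on the lot), but is displaced by (l): (l) operates against (k): aggregate throughput is 2,810 units, less than the 3,070 units limit. (m) is not triggered (the lot is not in a historic district), so (l) stands. (e) remains available.

No — exception (e) applies; Tomás does not need a building permit.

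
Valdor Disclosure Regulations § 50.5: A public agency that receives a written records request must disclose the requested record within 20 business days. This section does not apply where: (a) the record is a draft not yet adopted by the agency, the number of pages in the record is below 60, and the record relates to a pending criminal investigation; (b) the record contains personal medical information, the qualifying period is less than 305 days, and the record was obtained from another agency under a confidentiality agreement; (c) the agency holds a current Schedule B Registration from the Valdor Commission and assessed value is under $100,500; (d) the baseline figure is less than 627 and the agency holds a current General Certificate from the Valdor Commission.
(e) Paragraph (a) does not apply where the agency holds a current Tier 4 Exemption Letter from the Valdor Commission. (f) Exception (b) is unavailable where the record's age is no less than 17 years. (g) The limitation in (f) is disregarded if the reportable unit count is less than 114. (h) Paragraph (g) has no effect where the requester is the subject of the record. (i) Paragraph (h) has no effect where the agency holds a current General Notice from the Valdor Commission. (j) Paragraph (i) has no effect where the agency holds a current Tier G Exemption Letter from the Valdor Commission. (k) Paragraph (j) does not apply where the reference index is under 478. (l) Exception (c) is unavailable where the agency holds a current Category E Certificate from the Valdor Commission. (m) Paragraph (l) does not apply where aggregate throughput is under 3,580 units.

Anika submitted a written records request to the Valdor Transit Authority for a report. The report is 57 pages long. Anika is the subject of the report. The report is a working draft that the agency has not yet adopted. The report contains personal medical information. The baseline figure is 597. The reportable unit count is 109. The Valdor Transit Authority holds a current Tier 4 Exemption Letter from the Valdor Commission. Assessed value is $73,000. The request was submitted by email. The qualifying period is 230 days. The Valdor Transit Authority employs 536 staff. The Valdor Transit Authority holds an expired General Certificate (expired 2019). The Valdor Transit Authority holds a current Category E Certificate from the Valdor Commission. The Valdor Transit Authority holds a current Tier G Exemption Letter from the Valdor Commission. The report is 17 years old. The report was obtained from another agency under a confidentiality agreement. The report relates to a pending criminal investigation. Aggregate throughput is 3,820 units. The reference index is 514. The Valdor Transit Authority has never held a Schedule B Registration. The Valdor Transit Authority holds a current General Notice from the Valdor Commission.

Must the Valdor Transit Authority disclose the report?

Yes — the Valdor Transit Authority must disclose the report.

Exception (a)'s conditions are all satisfied: the report is an unadopted draft; the number of pages in the record is 57, below the 60 limit; the report relates to a pending investigation. But: (e) is engaged — a current Tier 4 Exemption Letter is held. (a) is therefore removed.
Exception (b)'s conditions are all satisfied: the report contains personal medical information; the qualifying period is 230 days, less than the 305 days limit; the report was obtained under a confidentiality agreement. But: (f) operates against (b): the record's age is 17 years, meeting the 17 years threshold. (g) is triggered (the reportable unit count is 109, less than the 114 limit), but is overridden by (h): (h) operates against (g): Anika is the subject of the report. (i) would limit (h) — a current General Notice is held — but (j) sets (i) aside: (j) is engaged — a current Tier G Exemption Letter is held. (k) is not engaged (the reference index is 514, not under 478), so (j) stands. Exception (b) does not apply.
Exception (c) requires that the agency holds a current Schedule B Registration from the Valdor Commission; but no current Schedule B Registration is held, so (c) is unavailable.
Exception (d) requires that the agency holds a current General Certificate from the Valdor Commission; but there is no General Certificate in force, so (d) is unavailable.
Every exception is unavailable, so the rule governs.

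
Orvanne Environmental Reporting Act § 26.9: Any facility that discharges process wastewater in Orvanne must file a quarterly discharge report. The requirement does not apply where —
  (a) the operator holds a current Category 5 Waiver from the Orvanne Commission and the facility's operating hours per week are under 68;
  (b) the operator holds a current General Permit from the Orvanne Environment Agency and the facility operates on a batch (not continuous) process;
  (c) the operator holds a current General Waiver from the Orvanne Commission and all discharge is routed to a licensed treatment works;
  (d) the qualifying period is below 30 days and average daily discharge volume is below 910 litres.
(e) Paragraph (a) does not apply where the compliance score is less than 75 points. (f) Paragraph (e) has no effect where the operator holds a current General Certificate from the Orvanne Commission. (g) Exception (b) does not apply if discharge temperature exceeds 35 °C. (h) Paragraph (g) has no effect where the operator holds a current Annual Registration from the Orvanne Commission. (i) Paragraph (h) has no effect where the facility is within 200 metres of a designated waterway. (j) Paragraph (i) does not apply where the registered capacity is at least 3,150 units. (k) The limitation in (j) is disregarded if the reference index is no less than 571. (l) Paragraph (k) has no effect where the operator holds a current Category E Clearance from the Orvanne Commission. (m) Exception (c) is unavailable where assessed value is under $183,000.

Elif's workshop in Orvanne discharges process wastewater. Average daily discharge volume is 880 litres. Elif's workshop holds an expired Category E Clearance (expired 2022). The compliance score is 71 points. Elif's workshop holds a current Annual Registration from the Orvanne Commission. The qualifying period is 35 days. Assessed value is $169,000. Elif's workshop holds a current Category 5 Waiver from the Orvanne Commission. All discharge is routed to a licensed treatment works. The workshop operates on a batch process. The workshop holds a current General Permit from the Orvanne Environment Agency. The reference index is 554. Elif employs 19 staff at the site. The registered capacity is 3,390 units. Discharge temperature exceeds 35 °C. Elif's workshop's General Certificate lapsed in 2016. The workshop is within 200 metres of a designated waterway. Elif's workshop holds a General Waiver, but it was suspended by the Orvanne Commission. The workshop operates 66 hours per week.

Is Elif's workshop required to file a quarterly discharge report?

No — exception (b) applies; Elif's workshop is not required to file a quarterly discharge report.

Exception (a)'s conditions are all satisfied: a current Category 5 Waiver is held; the facility's operating hours per week are 66, under the 68 limit. However, paragraphs (e)–(f) must be considered: (e) operates against (a): the compliance score is 71 points, less than the 75 points limit. (f), which would lift (e), is not triggered — there is no General Certificate in force. So (a) is unavailable.
Exception (b)'s conditions are all satisfied: a current General Permit is held; the facility operates on a batch process. Under paragraphs (g)–(l): (g) is engaged (discharge temperature exceeds 35 °C), but is itself disapplied by (h): (h) operates against (g): a current Annual Registration is held. (i) would limit (h) — the workshop is within 200 m of a designated waterway — but (j) sets (i) aside: (j) operates against (i): the registered capacity is 3,390 units, meeting the 3,150 units threshold. (k), which would lift (j), is inapplicable — the reference index is 554, short of 571. (b) remains available.
Exception (c) requires that the operator holds a current General Waiver from the Orvanne Commission; but no current General Waiver is held, so (c) is unavailable.
Exception (d) fails — the qualifying period is 35 days, not below 30 days.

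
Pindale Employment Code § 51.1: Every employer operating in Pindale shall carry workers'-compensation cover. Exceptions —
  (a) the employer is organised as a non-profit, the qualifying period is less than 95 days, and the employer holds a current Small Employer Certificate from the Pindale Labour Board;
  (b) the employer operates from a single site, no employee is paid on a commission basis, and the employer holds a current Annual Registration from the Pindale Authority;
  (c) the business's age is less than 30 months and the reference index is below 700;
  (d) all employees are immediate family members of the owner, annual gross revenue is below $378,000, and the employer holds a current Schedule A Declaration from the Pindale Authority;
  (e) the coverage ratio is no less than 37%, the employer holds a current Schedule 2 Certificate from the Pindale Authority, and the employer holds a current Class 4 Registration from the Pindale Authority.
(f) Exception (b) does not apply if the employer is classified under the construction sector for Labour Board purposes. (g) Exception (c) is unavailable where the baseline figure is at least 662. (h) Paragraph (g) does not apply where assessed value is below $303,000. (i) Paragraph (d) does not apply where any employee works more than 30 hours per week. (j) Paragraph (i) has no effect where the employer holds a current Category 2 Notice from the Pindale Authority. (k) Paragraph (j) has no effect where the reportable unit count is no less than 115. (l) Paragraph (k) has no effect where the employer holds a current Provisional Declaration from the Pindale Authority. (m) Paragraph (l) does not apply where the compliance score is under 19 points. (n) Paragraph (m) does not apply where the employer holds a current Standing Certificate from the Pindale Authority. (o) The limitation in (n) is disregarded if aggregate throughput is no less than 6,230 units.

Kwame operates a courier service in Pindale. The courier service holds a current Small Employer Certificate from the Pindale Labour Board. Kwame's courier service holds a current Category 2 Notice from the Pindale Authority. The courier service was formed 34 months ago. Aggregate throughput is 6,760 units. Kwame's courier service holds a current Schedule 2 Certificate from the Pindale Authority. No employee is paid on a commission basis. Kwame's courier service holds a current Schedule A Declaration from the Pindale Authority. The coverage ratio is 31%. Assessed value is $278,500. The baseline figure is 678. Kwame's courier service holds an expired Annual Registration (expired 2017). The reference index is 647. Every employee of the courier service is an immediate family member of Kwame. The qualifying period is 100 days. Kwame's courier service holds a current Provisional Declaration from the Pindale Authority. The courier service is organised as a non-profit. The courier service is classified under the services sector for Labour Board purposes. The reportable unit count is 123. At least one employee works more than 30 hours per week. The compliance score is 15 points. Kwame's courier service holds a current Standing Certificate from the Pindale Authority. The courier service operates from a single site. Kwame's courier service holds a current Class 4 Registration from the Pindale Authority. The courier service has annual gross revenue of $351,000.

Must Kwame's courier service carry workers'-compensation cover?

Exception (a) does not apply: the qualifying period is 100 days, not less than 95 days.
Exception (b) does not apply: no current Annual Registration is held.
Exception (c) requires that the business's age is less than 30 months; but the business's age is 34 months, not less than 30 months, so (c) is unavailable.
Exception (d) is satisfied on its face — every employee is an immediate family member; annual gross revenue is $351,000, below the $378,000 limit; a current Schedule A Declaration is held. Turning to paragraphs (i)–(o): (i) operates against (d): at least one employee exceeds 30 hours/week. (j) would limit (i) — a current Category 2 Notice is held — but (k) sets (j) aside: (k) applies — the reportable unit count is 123, meeting the 115 threshold. (l) would limit (k) — a current Provisional Declaration is held — but (m) sets (l) aside: (m) operates — the compliance score is 15 points, under the 19 points limit. (n) operates (a current Standing Certificate is held), but is set aside by (o): (o) operates against (n): aggregate throughput is 6,760 units, meeting the 6,230 units threshold. So (d) is unavailable.
Exception (e) does not apply: the coverage ratio is 31%, short of 37%.
No exception applies. The general rule governs.

Yes — Kwame's courier service must carry workers'-compensation cover.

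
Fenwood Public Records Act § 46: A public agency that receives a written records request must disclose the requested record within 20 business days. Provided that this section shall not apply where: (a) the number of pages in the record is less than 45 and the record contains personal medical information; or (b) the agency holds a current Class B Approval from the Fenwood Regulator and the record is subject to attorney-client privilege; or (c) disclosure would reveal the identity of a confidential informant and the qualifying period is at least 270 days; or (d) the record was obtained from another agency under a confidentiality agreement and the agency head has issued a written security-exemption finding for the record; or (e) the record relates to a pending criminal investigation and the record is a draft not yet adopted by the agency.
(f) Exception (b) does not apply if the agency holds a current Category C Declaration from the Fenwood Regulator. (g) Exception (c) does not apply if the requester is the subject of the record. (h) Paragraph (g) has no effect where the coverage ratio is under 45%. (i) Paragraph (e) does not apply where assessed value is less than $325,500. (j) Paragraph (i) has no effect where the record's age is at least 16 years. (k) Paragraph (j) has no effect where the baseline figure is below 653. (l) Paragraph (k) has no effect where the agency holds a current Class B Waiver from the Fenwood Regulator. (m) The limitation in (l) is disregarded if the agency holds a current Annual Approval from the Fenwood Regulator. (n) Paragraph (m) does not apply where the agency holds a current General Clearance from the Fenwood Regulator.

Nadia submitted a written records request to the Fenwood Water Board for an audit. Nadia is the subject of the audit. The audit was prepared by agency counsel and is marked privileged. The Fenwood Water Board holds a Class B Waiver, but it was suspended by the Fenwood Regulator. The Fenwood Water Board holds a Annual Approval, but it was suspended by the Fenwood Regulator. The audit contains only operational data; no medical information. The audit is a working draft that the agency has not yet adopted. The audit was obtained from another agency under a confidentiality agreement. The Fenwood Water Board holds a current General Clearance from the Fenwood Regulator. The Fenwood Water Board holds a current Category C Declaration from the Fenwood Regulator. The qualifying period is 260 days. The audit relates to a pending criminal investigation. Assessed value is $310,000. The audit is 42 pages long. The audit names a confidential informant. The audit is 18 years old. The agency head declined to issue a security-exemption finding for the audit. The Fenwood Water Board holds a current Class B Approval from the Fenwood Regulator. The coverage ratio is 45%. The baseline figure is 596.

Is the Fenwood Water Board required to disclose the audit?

Exception (a) fails — the audit contains only operational data.
Exception (b) is satisfied on its face — a current Class B Approval is held; the audit is privileged. But applying paragraph (f): (f) operates against (b): a current Category C Declaration is held. Exception (b) does not apply.
Exception (c) fails — the qualifying period is 260 days, short of 270 days.
Exception (d) does not apply: the agency head declined to issue a security-exemption finding.
All of (e)'s requirements are met (the audit relates to a pending investigation; the audit is an unadopted draft). But applying paragraphs (i)–(n): (i) operates against (e): assessed value is $310,000, less than the $325,500 limit. (j) would limit (i) — the record's age is 18 years, meeting the 16 years threshold — but (k) sets (j) aside: (k) is engaged — the baseline figure is 596, below the 653 limit. (l) does not operate here (the Class B Waiver is not current), so (k) stands. Exception (e) does not apply.
None of the exceptions is available; § 46 applies in full.

Yes — the Fenwood Water Board must disclose the audit.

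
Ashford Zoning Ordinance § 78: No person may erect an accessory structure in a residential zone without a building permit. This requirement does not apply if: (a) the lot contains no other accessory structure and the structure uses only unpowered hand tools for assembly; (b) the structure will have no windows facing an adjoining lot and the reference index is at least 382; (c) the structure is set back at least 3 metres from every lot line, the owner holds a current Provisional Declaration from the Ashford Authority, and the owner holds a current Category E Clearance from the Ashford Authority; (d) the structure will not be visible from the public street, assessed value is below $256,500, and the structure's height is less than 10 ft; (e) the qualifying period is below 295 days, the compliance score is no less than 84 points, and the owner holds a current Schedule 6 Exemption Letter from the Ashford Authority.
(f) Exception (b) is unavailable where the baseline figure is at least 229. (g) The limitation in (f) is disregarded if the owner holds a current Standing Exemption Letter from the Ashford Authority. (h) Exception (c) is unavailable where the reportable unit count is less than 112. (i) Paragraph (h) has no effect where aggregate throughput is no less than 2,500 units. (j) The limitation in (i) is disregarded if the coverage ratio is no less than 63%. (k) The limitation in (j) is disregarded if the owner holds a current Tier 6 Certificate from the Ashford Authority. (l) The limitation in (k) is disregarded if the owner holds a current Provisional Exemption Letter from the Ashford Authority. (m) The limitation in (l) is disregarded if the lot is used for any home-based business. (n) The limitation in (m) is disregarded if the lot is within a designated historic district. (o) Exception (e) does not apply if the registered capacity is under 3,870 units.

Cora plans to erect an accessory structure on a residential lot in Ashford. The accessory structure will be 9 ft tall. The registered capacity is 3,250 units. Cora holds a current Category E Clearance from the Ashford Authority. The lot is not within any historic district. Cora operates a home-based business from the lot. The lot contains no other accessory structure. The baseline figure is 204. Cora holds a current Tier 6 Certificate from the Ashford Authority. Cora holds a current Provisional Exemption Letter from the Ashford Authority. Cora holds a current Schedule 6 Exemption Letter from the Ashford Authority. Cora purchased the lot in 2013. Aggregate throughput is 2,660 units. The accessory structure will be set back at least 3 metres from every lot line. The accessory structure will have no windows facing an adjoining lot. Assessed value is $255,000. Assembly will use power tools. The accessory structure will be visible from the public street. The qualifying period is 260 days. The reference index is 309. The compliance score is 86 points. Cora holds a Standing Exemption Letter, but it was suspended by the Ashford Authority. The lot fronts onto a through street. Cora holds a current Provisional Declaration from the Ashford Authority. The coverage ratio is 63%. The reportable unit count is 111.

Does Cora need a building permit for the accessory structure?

No — exception (c) applies; Cora does not need a building permit.

Exception (a) requires that the structure uses only unpowered hand tools for assembly; but assembly uses power tools, so (a) is unavailable.
Exception (b) does not apply: the reference index is 309, short of 382.
Exception (c): the setback is at least 3 m on every side; a current Provisional Declaration is held; a current Category E Clearance is held — every condition holds. Applying paragraphs (h)–(n): (h) would limit (c) — the reportable unit count is 111, less than the 112 limit — but (i) sets (h) aside: (i) applies — aggregate throughput is 2,660 units, meeting the 2,500 units threshold. (j) would limit (i) — the coverage ratio is 63%, meeting the 63% threshold — but (k) sets (j) aside: (k) operates against (j): a current Tier 6 Certificate is held. (l) would limit (k) — a current Provisional Exemption Letter is held — but (m) sets (l) aside: (m) is triggered — a home-based business operates on the lot. (n), which would lift (m), is not engaged — the lot is not in a historic district. (c) remains available.
Exception (d) fails — the structure will be visible from the street.
All of (e)'s requirements are met (the qualifying period is 260 days, below the 295 days limit; the compliance score is 86 points, meeting the 84 points threshold; a current Schedule 6 Exemption Letter is held). But: (o) applies — the registered capacity is 3,250 units, under the 3,870 units limit. (e) is therefore removed.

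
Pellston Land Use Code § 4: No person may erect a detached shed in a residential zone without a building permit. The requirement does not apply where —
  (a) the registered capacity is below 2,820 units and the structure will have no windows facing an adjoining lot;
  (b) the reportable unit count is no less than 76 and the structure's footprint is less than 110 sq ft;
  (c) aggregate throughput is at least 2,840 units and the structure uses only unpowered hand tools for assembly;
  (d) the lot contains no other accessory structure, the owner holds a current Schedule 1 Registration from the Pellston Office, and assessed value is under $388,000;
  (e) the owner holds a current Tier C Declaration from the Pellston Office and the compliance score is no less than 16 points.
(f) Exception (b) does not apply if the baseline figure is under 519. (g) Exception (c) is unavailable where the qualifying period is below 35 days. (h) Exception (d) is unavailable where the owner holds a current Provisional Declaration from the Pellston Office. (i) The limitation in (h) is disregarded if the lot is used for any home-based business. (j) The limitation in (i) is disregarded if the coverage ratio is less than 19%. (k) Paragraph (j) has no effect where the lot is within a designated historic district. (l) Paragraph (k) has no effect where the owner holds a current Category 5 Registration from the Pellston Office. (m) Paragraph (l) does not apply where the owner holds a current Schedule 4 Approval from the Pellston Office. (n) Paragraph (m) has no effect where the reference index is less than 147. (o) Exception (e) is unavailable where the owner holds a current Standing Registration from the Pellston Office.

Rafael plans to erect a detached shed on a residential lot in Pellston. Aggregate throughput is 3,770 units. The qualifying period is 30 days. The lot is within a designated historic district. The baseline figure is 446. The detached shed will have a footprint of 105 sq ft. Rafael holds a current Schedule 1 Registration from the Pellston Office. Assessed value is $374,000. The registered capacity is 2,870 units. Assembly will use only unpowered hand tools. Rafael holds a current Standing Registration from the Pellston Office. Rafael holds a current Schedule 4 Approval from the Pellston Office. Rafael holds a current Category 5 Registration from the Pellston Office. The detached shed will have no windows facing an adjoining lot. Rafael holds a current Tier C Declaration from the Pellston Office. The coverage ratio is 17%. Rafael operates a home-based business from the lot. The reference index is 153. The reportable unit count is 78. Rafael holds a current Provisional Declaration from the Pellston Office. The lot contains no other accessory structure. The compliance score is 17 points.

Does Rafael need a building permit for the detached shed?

Exception (a) requires that the registered capacity is below 2,820 units; but the registered capacity is 2,870 units, not below 2,820 units, so (a) is unavailable.
All of (b)'s requirements are met (the reportable unit count is 78, meeting the 76 threshold; the structure's footprint is 105 sq ft, less than the 110 sq ft limit). But applying paragraph (f): (f) operates against (b): the baseline figure is 446, under the 519 limit. So (b) is unavailable.
Exception (c): aggregate throughput is 3,770 units, meeting the 2,840 units threshold; assembly uses only hand tools — every condition holds. However, paragraph (g) must be considered: (g) applies — the qualifying period is 30 days, below the 35 days limit. So (c) is unavailable.
Exception (d): the lot has no other accessory structure; a current Schedule 1 Registration is held; assessed value is $374,000, under the $388,000 limit — every condition holds. Under paragraphs (h)–(n): (h) is engaged (a current Provisional Declaration is held), but is overridden by (i): (i) operates against (h): a home-based business operates on the lot. (j) would limit (i) — the coverage ratio is 17%, less than the 19% limit — but (k) sets (j) aside: (k) applies — the lot is in a historic district. (l) would limit (k) — a current Category 5 Registration is held — but (m) sets (l) aside: (m) operates against (l): a current Schedule 4 Approval is held. (n), which would lift (m), is inapplicable — the reference index is 153, not less than 147. Exception (d) stands.
Exception (e): a current Tier C Declaration is held; the compliance score is 17 points, meeting the 16 points threshold — every condition holds. Turning to paragraph (o): (o) is triggered — a current Standing Registration is held. (e) is therefore removed.

No — exception (d) applies; Rafael does not need a building permit.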